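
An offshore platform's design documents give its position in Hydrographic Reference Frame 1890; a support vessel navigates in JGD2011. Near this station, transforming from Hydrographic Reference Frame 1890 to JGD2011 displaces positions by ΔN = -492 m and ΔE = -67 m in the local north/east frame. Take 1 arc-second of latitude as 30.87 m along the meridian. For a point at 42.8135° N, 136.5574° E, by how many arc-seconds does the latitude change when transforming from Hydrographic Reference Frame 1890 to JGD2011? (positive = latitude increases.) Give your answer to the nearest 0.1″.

Δφ = -15.9″

1″ of latitude = 30.87 m, so Δφ = -492.0 / 30.87 = -15.938″.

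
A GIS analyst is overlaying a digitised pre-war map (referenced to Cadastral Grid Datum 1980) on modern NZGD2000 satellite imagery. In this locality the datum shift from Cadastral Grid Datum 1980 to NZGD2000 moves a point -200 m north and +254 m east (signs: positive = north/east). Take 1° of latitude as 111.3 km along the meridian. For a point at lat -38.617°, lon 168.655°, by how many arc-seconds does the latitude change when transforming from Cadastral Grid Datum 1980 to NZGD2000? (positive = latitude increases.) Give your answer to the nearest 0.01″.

Δφ = -6.47″

1° of latitude = 111.3 km, so Δφ = -200.0 / 111300 = -0.0017969° = -6.469″.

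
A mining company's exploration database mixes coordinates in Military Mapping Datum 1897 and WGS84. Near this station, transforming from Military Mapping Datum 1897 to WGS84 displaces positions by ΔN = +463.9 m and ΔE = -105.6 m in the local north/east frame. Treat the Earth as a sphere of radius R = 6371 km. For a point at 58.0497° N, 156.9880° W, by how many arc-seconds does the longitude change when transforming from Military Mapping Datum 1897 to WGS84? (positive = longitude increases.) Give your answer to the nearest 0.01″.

At latitude 58.0497°, cos φ = 0.529183.
One radian of longitude at latitude φ spans R cos φ, so Δλ = ΔE / (R cos φ) = -105.6 / (6371000 × 0.529183) = -3.1322e-05 rad = -6.461″.

Δλ = -6.46″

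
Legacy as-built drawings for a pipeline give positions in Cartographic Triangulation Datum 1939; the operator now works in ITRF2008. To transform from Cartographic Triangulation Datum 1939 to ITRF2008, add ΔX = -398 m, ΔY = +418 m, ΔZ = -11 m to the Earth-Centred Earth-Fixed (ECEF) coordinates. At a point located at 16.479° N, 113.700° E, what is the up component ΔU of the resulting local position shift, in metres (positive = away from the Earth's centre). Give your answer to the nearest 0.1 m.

The local up (radial) axis is (cos φ cos λ, cos φ sin λ, sin φ), giving ΔU = 153.404 + 367.025 − 3.120 = 517.31 m.

ΔU = 517.3 m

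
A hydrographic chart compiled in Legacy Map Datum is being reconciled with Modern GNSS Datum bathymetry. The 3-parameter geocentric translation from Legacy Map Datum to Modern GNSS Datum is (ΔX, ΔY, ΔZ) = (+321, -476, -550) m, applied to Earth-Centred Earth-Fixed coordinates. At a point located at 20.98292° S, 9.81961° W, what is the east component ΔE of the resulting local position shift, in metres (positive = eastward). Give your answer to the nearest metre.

ΔE = -414 m

At φ = -20.98292°, λ = -9.81961°: sin φ = -0.358090, cos φ = 0.933687, sin λ = -0.170547, cos λ = 0.985350.
ΔE = −sin λ·ΔX + cos λ·ΔY = −(-0.170547)·(321) + (0.985350)·(-476) = -414.28 m.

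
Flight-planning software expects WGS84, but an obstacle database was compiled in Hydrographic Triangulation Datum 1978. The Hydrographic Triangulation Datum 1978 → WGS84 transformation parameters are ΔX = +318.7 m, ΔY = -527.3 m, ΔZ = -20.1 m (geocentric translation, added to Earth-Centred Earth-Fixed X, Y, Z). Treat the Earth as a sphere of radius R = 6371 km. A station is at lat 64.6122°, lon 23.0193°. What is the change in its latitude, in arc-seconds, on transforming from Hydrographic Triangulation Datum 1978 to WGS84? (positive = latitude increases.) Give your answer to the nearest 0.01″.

sin φ = 0.903427, cos φ = 0.428743, sin λ = 0.391041, cos λ = 0.920373.
North component: ΔN = −sin φ cos λ·ΔX − sin φ sin λ·ΔY + cos φ·ΔZ = −(0.903427)(0.920373)(318.7) − (0.903427)(0.391041)(-527.3) + (0.428743)(-20.1) = -87.33 m.
1° of latitude spans πR/180 = 111195 m, so Δφ = -87.33 / 111195 × 3600 = -2.827″.

Δφ = -2.83″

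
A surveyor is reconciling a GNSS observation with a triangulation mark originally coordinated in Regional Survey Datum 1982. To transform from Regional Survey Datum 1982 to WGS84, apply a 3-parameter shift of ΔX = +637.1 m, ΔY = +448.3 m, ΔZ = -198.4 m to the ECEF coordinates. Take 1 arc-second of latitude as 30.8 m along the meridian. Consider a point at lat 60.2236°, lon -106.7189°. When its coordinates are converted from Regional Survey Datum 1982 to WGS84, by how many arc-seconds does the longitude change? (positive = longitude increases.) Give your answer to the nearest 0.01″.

sin φ = 0.867970, cos φ = 0.496616, sin λ = -0.957728, cos λ = -0.287676.
East component: ΔE = −sin λ·ΔX + cos λ·ΔY = −(-0.957728)(637.1) + (-0.287676)(448.3) = 481.20 m.
1° of latitude spans 3600 × 30.80 = 110880 m; at latitude φ, 1° of longitude spans that × cos φ = 55064.8 m, so Δλ = 481.20 / 55064.8 × 3600 = 31.460″.

Δλ = 31.46″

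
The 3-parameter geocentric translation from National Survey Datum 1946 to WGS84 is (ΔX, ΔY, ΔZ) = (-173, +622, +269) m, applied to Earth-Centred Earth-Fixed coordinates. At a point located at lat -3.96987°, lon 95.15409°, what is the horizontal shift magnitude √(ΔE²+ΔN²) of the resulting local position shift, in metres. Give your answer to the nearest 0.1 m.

333.3 m

At φ = -3.96987°, λ = 95.15409°: sin φ = -0.069232, cos φ = 0.997601, sin λ = 0.995957, cos λ = -0.089835.
ΔE = −sin λ·ΔX + cos λ·ΔY = −(0.995957)·(-173) + (-0.089835)·(622) = 116.42 m.
ΔN = −sin φ cos λ·ΔX − sin φ sin λ·ΔY + cos φ·ΔZ = −(-0.069232)(-0.089835)(-173) − (-0.069232)(0.995957)(622) + (0.997601)(269) = 312.32 m.
Horizontal magnitude = √(ΔE² + ΔN²) = √(116.42² + 312.32²) = 333.31 m.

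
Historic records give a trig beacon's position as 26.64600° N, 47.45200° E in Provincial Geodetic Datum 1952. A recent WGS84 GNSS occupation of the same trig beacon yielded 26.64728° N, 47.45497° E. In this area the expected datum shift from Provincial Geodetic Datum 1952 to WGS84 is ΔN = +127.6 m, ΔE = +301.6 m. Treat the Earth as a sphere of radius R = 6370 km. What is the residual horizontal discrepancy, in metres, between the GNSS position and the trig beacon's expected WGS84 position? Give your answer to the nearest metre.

16 m

Observed coordinate differences: Δφ = +0.00128°, Δλ = +0.00297°.
Converting to metres (1° lat = 111177 m, cos φ = 0.893794): observed ΔN = 142.3 m, observed ΔE = 295.1 m.
Subtracting the expected shift leaves a residual of 142.3 − (127.6) = 14.7 m north and 295.1 − (301.6) = -6.5 m east.
Residual distance = √(14.7² + (-6.5)²) = 16.1 m.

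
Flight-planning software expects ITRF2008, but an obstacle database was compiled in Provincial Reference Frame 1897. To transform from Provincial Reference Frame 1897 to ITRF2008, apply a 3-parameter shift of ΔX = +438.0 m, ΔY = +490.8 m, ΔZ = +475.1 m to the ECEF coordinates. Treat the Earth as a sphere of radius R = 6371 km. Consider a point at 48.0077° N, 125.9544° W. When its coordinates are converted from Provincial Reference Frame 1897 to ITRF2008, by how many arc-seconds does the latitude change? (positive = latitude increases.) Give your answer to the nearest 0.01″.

sin φ = 0.743235, cos φ = 0.669031, sin λ = -0.809485, cos λ = -0.587141.
North component: ΔN = −sin φ cos λ·ΔX − sin φ sin λ·ΔY + cos φ·ΔZ = −(0.743235)(-0.587141)(438.0) − (0.743235)(-0.809485)(490.8) + (0.669031)(475.1) = 804.28 m.
1° of latitude spans πR/180 = 111195 m, so Δφ = 804.28 / 111195 × 3600 = 26.039″.

Δφ = 26.04″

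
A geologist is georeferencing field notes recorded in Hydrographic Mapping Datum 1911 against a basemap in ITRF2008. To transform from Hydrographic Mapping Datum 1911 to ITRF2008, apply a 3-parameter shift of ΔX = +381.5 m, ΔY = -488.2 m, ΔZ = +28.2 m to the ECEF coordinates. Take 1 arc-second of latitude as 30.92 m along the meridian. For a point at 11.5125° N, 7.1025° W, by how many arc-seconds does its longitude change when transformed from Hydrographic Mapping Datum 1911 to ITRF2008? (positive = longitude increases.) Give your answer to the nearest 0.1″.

Δλ = -14.4″

sin φ = 0.199582, cos φ = 0.979881, sin λ = -0.123645, cos λ = 0.992327.
East component: ΔE = −sin λ·ΔX + cos λ·ΔY = −(-0.123645)(381.5) + (0.992327)(-488.2) = -437.28 m.
1° of latitude spans 3600 × 30.92 = 111312 m; at latitude φ, 1° of longitude spans that × cos φ = 109072.5 m, so Δλ = -437.28 / 109072.5 × 3600 = -14.433″.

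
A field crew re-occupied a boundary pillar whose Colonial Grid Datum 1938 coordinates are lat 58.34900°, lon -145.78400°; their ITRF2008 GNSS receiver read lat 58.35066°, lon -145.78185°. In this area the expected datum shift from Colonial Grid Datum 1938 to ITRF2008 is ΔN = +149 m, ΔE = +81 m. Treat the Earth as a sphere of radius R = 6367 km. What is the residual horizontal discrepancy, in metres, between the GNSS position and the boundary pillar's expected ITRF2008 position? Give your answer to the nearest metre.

Observed coordinate differences: Δφ = +0.00166°, Δλ = +0.00215°.
Converting to metres (1° lat = 111125 m, cos φ = 0.524744): observed ΔN = 184.5 m, observed ΔE = 125.4 m.
Subtracting the expected shift leaves a residual of 184.5 − (149) = 35.5 m north and 125.4 − (81) = 44.4 m east.
Residual distance = √(35.5² + 44.4²) = 56.8 m.

57 m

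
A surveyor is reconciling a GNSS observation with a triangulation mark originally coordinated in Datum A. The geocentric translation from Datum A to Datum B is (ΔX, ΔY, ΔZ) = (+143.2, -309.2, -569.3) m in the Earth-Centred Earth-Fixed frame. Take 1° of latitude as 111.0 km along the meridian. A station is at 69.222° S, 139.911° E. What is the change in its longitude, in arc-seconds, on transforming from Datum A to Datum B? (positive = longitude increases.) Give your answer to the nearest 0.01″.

sin φ = -0.934962, cos φ = 0.354748, sin λ = 0.643977, cos λ = -0.765045.
East component: ΔE = −sin λ·ΔX + cos λ·ΔY = −(0.643977)(143.2) + (-0.765045)(-309.2) = 144.33 m.
1° of latitude spans 111000 m; at latitude φ, 1° of longitude spans that × cos φ = 39377.0 m, so Δλ = 144.33 / 39377.0 × 3600 = 13.196″.

Δλ = 13.20″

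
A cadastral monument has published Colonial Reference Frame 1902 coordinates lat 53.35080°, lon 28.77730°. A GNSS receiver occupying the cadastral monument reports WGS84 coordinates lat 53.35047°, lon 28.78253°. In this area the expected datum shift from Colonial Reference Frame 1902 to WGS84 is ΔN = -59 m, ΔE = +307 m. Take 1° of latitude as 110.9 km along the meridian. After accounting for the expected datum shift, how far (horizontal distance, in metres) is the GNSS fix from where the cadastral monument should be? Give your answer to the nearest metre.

45 m

Observed coordinate differences: Δφ = -0.00033°, Δλ = +0.00523°.
Converting to metres (1° lat = 110900 m, cos φ = 0.596914): observed ΔN = -36.6 m, observed ΔE = 346.2 m.
Subtracting the expected shift leaves a residual of -36.6 − (-59) = 22.4 m north and 346.2 − (307) = 39.2 m east.
Residual distance = √(22.4² + 39.2²) = 45.2 m.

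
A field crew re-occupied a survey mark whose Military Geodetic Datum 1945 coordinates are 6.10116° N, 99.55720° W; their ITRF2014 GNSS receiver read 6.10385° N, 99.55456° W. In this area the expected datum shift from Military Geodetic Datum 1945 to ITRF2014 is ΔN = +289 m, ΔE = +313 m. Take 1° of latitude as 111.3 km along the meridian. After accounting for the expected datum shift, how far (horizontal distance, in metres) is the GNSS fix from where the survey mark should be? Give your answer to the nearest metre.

23 m

Observed coordinate differences: Δφ = +0.00269°, Δλ = +0.00264°.
Converting to metres (1° lat = 111300 m, cos φ = 0.994336): observed ΔN = 299.4 m, observed ΔE = 292.2 m.
Subtracting the expected shift leaves a residual of 299.4 − (289) = 10.4 m north and 292.2 − (313) = -20.8 m east.
Residual distance = √(10.4² + (-20.8)²) = 23.3 m.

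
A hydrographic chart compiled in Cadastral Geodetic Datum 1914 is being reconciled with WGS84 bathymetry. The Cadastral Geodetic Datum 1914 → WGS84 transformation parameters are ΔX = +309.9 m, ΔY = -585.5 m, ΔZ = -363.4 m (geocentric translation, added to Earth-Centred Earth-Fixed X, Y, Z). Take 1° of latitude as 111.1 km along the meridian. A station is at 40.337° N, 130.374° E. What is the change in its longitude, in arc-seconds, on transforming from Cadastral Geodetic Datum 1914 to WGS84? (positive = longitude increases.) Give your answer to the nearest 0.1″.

sin φ = 0.647282, cos φ = 0.762250, sin λ = 0.761832, cos λ = -0.647774.
East component: ΔE = −sin λ·ΔX + cos λ·ΔY = −(0.761832)(309.9) + (-0.647774)(-585.5) = 143.18 m.
1° of latitude spans 111100 m; at latitude φ, 1° of longitude spans that × cos φ = 84686.0 m, so Δλ = 143.18 / 84686.0 × 3600 = 6.087″.

Δλ = 6.1″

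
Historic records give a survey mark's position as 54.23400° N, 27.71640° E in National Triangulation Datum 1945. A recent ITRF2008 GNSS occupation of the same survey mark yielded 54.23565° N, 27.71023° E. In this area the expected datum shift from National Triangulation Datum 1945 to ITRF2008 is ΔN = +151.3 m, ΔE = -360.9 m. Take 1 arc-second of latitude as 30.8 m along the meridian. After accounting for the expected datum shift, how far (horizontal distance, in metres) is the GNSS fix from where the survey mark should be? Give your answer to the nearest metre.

50 m

Observed coordinate differences: Δφ = +0.00165°, Δλ = -0.00617°.
Converting to metres (1° lat = 110880 m, cos φ = 0.584476): observed ΔN = 183.0 m, observed ΔE = -399.9 m.
Subtracting the expected shift leaves a residual of 183.0 − (151.3) = 31.7 m north and -399.9 − (-360.9) = -39.0 m east.
Residual distance = √(31.7² + (-39.0)²) = 50.2 m.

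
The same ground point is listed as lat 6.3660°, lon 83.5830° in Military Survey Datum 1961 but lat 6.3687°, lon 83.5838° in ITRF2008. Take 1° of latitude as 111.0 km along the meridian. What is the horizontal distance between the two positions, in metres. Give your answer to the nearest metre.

312 m

Δφ = 6.3687° − 6.3660° = +0.0027°; Δλ = 83.5838° − 83.5830° = +0.0008°.
ΔN = Δφ × 111000 = 299.7 m; ΔE = Δλ × 111000 × cos(6.3660°) = +0.0008 × 111000 × 0.993834 = 88.3 m.
Distance = √(ΔE² + ΔN²) = √(88.3² + 299.7²) = 312.4 m.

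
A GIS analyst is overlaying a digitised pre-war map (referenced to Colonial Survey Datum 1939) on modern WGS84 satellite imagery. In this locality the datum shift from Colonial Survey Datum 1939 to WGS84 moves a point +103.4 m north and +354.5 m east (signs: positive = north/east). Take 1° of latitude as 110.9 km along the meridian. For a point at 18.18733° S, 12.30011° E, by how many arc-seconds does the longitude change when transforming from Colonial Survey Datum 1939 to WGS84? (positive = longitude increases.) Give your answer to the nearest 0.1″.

Δλ = 12.1″

At latitude -18.18733°, cos φ = 0.950041.
1° of longitude at this latitude = 110.9 × cos φ = 105.36 km, so Δλ = 354.5 / 105359.6 = 0.0033647° = 12.113″.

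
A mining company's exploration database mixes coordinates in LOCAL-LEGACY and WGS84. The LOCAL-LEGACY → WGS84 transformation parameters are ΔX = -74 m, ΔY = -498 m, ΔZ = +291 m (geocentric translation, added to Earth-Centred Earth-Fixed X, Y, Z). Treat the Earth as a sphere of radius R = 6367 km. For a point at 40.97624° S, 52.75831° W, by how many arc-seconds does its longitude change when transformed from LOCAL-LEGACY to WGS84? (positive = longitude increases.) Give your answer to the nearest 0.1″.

Δλ = -15.5″

sin φ = -0.655746, cos φ = 0.754982, sin λ = -0.796090, cos λ = 0.605179.
East component: ΔE = −sin λ·ΔX + cos λ·ΔY = −(-0.796090)(-74) + (0.605179)(-498) = -360.29 m.
1° of latitude spans πR/180 = 111125 m; at latitude φ, 1° of longitude spans that × cos φ = 83897.4 m, so Δλ = -360.29 / 83897.4 × 3600 = -15.460″.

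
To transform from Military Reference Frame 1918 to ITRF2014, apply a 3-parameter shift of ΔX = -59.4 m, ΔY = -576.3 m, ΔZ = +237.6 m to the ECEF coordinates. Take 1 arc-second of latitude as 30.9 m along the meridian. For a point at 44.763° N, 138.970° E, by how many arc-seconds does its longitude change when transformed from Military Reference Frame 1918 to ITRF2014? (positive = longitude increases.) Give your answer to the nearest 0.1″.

Δλ = 21.6″

sin φ = 0.704176, cos φ = 0.710026, sin λ = 0.656454, cos λ = -0.754366.
East component: ΔE = −sin λ·ΔX + cos λ·ΔY = −(0.656454)(-59.4) + (-0.754366)(-576.3) = 473.73 m.
1° of latitude spans 3600 × 30.90 = 111240 m; at latitude φ, 1° of longitude spans that × cos φ = 78983.3 m, so Δλ = 473.73 / 78983.3 × 3600 = 21.592″.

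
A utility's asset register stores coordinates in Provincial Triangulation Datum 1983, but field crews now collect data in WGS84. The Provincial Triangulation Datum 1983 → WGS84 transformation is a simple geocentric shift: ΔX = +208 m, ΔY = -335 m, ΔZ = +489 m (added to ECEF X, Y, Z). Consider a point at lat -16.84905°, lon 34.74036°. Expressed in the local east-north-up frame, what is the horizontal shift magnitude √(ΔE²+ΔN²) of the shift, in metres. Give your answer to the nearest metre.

607 m

At φ = -16.84905°, λ = 34.74036°: sin φ = -0.289851, cos φ = 0.957072, sin λ = 0.569859, cos λ = 0.821743.
ΔE = −sin λ·ΔX + cos λ·ΔY = −(0.569859)·(208) + (0.821743)·(-335) = -393.81 m.
ΔN = −sin φ cos λ·ΔX − sin φ sin λ·ΔY + cos φ·ΔZ = −(-0.289851)(0.821743)(208) − (-0.289851)(0.569859)(-335) + (0.957072)(489) = 462.22 m.
Horizontal magnitude = √(ΔE² + ΔN²) = √((-393.81)² + 462.22²) = 607.23 m.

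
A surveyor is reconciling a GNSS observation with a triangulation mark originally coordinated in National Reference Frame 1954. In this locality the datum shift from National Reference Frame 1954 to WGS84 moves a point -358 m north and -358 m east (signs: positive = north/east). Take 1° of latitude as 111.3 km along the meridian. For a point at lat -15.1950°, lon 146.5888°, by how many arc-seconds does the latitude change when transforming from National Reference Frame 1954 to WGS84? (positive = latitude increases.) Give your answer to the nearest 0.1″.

1° of latitude = 111.3 km, so Δφ = -358.0 / 111300 = -0.0032165° = -11.580″.

Δφ = -11.6″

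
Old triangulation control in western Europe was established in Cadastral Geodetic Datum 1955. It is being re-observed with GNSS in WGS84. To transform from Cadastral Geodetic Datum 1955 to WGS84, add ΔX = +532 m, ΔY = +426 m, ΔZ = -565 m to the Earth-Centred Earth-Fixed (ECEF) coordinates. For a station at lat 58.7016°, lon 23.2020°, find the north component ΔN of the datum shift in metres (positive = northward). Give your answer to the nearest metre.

At φ = 58.7016°, λ = 23.2020°: sin φ = 0.854473, cos φ = 0.519495, sin λ = 0.393974, cos λ = 0.919122.
ΔN = −sin φ cos λ·ΔX − sin φ sin λ·ΔY + cos φ·ΔZ = −(0.854473)(0.919122)(532) − (0.854473)(0.393974)(426) + (0.519495)(-565) = -854.74 m.

ΔN = -855 m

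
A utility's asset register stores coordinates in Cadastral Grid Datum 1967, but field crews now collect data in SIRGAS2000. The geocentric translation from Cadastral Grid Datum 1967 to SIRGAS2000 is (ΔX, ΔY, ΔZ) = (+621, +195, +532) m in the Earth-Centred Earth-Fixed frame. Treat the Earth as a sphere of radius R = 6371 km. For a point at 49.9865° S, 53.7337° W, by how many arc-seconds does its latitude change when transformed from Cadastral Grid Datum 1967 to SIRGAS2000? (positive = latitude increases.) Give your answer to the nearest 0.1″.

Δφ = 16.3″

sin φ = -0.765893, cos φ = 0.642968, sin λ = -0.806276, cos λ = 0.591539.
North component: ΔN = −sin φ cos λ·ΔX − sin φ sin λ·ΔY + cos φ·ΔZ = −(-0.765893)(0.591539)(621) − (-0.765893)(-0.806276)(195) + (0.642968)(532) = 502.99 m.
1° of latitude spans πR/180 = 111195 m, so Δφ = 502.99 / 111195 × 3600 = 16.285″.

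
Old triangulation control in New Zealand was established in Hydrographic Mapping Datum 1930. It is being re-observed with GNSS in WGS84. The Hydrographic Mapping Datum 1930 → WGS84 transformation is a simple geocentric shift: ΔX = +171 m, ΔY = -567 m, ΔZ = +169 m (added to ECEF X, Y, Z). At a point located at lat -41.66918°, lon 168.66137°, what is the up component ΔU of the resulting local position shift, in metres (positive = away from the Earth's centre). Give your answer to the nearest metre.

ΔU = -321 m

The local up (radial) axis is (cos φ cos λ, cos φ sin λ, sin φ), giving ΔU = -125.243 − 83.272 − 112.356 = -320.87 m.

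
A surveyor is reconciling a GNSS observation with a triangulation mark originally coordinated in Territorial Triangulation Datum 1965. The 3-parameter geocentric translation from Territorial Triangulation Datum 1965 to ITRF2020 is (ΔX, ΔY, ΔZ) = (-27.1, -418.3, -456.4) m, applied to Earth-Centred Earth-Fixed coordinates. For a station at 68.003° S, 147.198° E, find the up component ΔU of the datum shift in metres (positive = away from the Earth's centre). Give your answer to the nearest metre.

At φ = -68.003°, λ = 147.198°: sin φ = -0.927203, cos φ = 0.374558, sin λ = 0.541738, cos λ = -0.840548.
ΔU = cos φ cos λ·ΔX + cos φ sin λ·ΔY + sin φ·ΔZ = (0.374558)(-0.840548)(-27.1) + (0.374558)(0.541738)(-418.3) + (-0.927203)(-456.4) = 346.83 m.

ΔU = 347 m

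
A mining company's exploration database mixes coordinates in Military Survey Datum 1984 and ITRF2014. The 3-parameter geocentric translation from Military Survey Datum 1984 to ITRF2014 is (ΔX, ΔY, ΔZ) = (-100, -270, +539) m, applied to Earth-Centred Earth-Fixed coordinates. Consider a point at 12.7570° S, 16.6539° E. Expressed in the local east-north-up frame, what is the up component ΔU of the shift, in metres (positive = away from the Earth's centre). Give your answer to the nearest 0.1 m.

At φ = -12.7570°, λ = 16.6539°: sin φ = -0.220817, cos φ = 0.975315, sin λ = 0.286590, cos λ = 0.958053.
ΔU = cos φ cos λ·ΔX + cos φ sin λ·ΔY + sin φ·ΔZ = (0.975315)(0.958053)(-100) + (0.975315)(0.286590)(-270) + (-0.220817)(539) = -287.93 m.

ΔU = -287.9 m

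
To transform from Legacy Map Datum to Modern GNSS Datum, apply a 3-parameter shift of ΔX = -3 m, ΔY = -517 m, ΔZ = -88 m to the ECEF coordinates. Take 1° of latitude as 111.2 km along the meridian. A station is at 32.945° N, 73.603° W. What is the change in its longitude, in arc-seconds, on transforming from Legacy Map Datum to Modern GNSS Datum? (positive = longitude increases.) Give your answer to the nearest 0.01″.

sin φ = 0.543834, cos φ = 0.839193, sin λ = -0.959329, cos λ = 0.282291.
East component: ΔE = −sin λ·ΔX + cos λ·ΔY = −(-0.959329)(-3) + (0.282291)(-517) = -148.82 m.
1° of latitude spans 111200 m; at latitude φ, 1° of longitude spans that × cos φ = 93318.3 m, so Δλ = -148.82 / 93318.3 × 3600 = -5.741″.

Δλ = -5.74″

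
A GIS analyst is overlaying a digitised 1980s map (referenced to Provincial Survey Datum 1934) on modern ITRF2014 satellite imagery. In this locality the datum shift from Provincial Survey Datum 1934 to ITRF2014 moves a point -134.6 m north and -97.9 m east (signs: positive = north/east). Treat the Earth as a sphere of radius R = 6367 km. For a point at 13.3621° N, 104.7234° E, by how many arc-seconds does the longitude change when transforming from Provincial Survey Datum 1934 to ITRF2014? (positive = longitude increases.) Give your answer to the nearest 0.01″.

At latitude 13.3621°, cos φ = 0.972929.
One radian of longitude at latitude φ spans R cos φ, so Δλ = ΔE / (R cos φ) = -97.9 / (6367000 × 0.972929) = -1.5804e-05 rad = -3.260″.

Δλ = -3.26″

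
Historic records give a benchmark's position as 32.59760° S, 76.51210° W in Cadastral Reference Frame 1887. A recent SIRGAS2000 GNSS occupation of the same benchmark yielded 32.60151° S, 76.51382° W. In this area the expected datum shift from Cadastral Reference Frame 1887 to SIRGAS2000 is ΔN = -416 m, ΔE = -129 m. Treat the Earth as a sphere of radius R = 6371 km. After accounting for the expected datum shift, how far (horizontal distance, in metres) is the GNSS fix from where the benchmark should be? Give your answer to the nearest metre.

Observed coordinate differences: Δφ = -0.00391°, Δλ = -0.00172°.
Converting to metres (1° lat = 111195 m, cos φ = 0.842475): observed ΔN = -434.8 m, observed ΔE = -161.1 m.
Subtracting the expected shift leaves a residual of -434.8 − (-416) = -18.8 m north and -161.1 − (-129) = -32.1 m east.
Residual distance = √((-18.8)² + (-32.1)²) = 37.2 m.

37 m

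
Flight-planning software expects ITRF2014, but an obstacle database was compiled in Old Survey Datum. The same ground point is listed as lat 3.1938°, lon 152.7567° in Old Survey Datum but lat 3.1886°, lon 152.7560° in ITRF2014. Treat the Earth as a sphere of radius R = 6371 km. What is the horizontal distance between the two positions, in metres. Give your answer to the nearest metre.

Δφ = 3.1886° − 3.1938° = -0.0052°; Δλ = 152.7560° − 152.7567° = -0.0007°.
1° along a meridian = πR/180 = 111195 m.
ΔN = Δφ × 111195 = -578.2 m; ΔE = Δλ × 111195 × cos(3.1938°) = -0.0007 × 111195 × 0.998447 = -77.7 m.
Distance = √(ΔE² + ΔN²) = √((-77.7)² + (-578.2)²) = 583.4 m.

583 m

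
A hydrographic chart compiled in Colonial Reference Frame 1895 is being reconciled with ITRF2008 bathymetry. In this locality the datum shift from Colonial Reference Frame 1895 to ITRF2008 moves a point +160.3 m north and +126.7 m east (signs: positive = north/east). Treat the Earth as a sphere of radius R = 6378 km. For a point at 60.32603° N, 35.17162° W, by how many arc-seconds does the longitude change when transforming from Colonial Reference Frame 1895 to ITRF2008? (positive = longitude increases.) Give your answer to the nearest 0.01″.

At latitude 60.32603°, cos φ = 0.495064.
One radian of longitude at latitude φ spans R cos φ, so Δλ = ΔE / (R cos φ) = 126.7 / (6378000 × 0.495064) = 4.0126e-05 rad = 8.277″.

Δλ = 8.28″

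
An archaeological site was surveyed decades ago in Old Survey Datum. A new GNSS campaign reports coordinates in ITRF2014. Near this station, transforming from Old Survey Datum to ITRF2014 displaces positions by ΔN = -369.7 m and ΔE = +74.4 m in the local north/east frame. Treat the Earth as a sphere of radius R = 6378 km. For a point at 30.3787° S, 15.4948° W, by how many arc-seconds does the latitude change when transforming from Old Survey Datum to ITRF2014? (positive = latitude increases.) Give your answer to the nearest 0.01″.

On a sphere of radius R, 1 rad of latitude = R, so Δφ = ΔN / R = -369.7 / 6378000 = -5.7965e-05 rad = -11.956″.

Δφ = -11.96″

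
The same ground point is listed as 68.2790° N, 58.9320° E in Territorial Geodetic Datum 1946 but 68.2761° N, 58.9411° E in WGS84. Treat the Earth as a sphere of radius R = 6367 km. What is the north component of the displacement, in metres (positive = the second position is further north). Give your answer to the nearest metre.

Δφ = 68.2761° − 68.2790° = -0.0029°; Δλ = 58.9411° − 58.9320° = +0.0091°.
1° along a meridian = πR/180 = 111125 m.
ΔN = Δφ × 111125 = -322.3 m; ΔE = Δλ × 111125 × cos(68.2790°) = +0.0091 × 111125 × 0.370087 = 374.2 m.

ΔN = -322 m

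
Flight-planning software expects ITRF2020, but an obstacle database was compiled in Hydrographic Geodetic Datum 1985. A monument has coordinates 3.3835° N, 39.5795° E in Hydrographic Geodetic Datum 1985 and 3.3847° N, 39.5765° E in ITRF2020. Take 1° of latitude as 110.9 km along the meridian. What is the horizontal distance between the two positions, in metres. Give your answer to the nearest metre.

Δφ = 3.3847° − 3.3835° = +0.0012°; Δλ = 39.5765° − 39.5795° = -0.0030°.
ΔN = Δφ × 110900 = 133.1 m; ΔE = Δλ × 110900 × cos(3.3835°) = -0.0030 × 110900 × 0.998257 = -332.1 m.
Distance = √(ΔE² + ΔN²) = √((-332.1)² + 133.1²) = 357.8 m.

358 m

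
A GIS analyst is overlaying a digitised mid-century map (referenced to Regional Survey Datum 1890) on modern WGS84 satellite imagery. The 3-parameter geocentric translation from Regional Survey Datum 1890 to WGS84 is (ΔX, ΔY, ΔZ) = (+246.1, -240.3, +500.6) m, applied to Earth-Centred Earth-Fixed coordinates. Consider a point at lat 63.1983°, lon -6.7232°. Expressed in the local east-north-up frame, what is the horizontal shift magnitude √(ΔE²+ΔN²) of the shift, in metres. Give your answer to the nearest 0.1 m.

At φ = 63.1983°, λ = -6.7232°: sin φ = 0.892572, cos φ = 0.450904, sin λ = -0.117073, cos λ = 0.993123.
ΔE = −sin λ·ΔX + cos λ·ΔY = −(-0.117073)·(246.1) + (0.993123)·(-240.3) = -209.84 m.
ΔN = −sin φ cos λ·ΔX − sin φ sin λ·ΔY + cos φ·ΔZ = −(0.892572)(0.993123)(246.1) − (0.892572)(-0.117073)(-240.3) + (0.450904)(500.6) = -17.54 m.
Horizontal magnitude = √(ΔE² + ΔN²) = √((-209.84)² + (-17.54)²) = 210.57 m.

210.6 m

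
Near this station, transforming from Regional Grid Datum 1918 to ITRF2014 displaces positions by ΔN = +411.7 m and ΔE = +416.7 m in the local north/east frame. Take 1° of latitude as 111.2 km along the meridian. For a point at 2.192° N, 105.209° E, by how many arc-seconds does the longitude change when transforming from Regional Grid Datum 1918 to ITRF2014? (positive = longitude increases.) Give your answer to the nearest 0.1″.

Δλ = 13.5″

At latitude 2.192°, cos φ = 0.999268.
1° of longitude at this latitude = 111.2 × cos φ = 111.12 km, so Δλ = 416.7 / 111118.6 = 0.0037500° = 13.500″.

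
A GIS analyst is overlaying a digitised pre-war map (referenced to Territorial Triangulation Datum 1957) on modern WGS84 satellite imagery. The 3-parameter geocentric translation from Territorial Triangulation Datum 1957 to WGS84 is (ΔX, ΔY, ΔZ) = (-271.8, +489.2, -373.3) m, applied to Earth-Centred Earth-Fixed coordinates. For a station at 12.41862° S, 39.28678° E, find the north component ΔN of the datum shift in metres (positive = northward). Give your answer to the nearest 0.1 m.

ΔN = -343.2 m

The local north axis is (−sin φ cos λ, −sin φ sin λ, cos φ), giving ΔN = -45.241 + 66.615 − 364.566 = -343.19 m.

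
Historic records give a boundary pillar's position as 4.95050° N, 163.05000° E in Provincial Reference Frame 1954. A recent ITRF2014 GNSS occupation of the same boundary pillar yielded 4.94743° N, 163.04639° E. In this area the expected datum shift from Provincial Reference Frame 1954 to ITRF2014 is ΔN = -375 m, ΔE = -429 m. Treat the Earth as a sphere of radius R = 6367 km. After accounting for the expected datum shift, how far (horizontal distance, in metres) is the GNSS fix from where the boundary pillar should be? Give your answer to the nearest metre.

45 m

Observed coordinate differences: Δφ = -0.00307°, Δλ = -0.00361°.
Converting to metres (1° lat = 111125 m, cos φ = 0.996270): observed ΔN = -341.2 m, observed ΔE = -399.7 m.
Subtracting the expected shift leaves a residual of -341.2 − (-375) = 33.8 m north and -399.7 − (-429) = 29.3 m east.
Residual distance = √(33.8² + 29.3²) = 44.8 m.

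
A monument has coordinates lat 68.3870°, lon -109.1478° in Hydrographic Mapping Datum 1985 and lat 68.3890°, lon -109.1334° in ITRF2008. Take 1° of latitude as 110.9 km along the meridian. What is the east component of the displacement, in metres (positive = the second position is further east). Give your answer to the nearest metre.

ΔE = 588 m

Δφ = 68.3890° − 68.3870° = +0.0020°; Δλ = -109.1334° − -109.1478° = +0.0144°.
ΔN = Δφ × 110900 = 221.8 m; ΔE = Δλ × 110900 × cos(68.3870°) = +0.0144 × 110900 × 0.368336 = 588.2 m.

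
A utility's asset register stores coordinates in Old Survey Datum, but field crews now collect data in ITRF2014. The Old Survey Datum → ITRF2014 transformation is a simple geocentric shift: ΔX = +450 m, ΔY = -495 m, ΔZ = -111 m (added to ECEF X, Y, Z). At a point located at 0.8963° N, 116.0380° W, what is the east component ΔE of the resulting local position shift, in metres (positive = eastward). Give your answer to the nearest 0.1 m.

The local east axis at (φ, λ) is (−sin λ, cos λ, 0), so ΔE = −sin(-116.0380°)·450 + cos(-116.0380°)·(-495) = 621.62 m.

ΔE = 621.6 m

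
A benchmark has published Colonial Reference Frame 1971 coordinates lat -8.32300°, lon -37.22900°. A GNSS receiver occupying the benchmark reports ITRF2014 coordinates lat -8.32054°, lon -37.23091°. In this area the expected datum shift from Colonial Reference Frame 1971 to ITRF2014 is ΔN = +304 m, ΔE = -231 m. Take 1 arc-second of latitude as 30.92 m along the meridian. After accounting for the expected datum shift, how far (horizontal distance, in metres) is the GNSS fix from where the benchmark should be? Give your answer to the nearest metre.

37 m

Observed coordinate differences: Δφ = +0.00246°, Δλ = -0.00191°.
Converting to metres (1° lat = 111312 m, cos φ = 0.989468): observed ΔN = 273.8 m, observed ΔE = -210.4 m.
Subtracting the expected shift leaves a residual of 273.8 − (304) = -30.2 m north and -210.4 − (-231) = 20.6 m east.
Residual distance = √((-30.2)² + 20.6²) = 36.6 m.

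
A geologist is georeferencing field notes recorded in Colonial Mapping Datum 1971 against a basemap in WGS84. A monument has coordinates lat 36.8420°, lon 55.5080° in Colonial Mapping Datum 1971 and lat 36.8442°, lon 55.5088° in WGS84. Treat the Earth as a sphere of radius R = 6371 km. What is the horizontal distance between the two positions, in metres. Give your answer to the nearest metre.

255 m

Δφ = 36.8442° − 36.8420° = +0.0022°; Δλ = 55.5088° − 55.5080° = +0.0008°.
1° along a meridian = πR/180 = 111195 m.
ΔN = Δφ × 111195 = 244.6 m; ΔE = Δλ × 111195 × cos(36.8420°) = +0.0008 × 111195 × 0.800292 = 71.2 m.
Distance = √(ΔE² + ΔN²) = √(71.2² + 244.6²) = 254.8 m.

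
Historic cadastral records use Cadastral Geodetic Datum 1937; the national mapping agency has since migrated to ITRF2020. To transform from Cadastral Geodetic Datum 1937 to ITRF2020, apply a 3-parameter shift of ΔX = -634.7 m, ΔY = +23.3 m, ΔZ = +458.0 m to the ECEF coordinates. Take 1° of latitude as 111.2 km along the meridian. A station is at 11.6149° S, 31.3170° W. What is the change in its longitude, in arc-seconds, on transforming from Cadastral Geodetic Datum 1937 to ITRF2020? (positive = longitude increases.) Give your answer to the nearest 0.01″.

Δλ = -10.25″

sin φ = -0.201333, cos φ = 0.979523, sin λ = -0.519773, cos λ = 0.854305.
East component: ΔE = −sin λ·ΔX + cos λ·ΔY = −(-0.519773)(-634.7) + (0.854305)(23.3) = -309.99 m.
1° of latitude spans 111200 m; at latitude φ, 1° of longitude spans that × cos φ = 108922.9 m, so Δλ = -309.99 / 108922.9 × 3600 = -10.246″.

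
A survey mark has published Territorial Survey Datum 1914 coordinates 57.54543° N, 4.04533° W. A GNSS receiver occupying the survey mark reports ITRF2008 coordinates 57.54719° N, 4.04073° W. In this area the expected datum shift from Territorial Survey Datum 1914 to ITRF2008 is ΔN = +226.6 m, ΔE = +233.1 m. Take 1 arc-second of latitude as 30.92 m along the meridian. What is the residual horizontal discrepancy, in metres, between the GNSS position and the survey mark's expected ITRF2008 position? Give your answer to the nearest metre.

52 m

Observed coordinate differences: Δφ = +0.00176°, Δλ = +0.00460°.
Converting to metres (1° lat = 111312 m, cos φ = 0.536631): observed ΔN = 195.9 m, observed ΔE = 274.8 m.
Subtracting the expected shift leaves a residual of 195.9 − (226.6) = -30.7 m north and 274.8 − (233.1) = 41.7 m east.
Residual distance = √((-30.7)² + 41.7²) = 51.8 m.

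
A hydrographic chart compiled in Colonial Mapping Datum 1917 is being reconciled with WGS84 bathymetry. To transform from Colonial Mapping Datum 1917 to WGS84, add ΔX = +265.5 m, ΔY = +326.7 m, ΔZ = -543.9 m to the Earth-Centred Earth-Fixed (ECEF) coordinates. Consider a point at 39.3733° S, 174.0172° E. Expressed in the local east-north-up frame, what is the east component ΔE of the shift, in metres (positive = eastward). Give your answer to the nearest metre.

ΔE = -353 m

At φ = -39.3733°, λ = 174.0172°: sin φ = -0.634370, cos φ = 0.773029, sin λ = 0.104230, cos λ = -0.994553.
ΔE = −sin λ·ΔX + cos λ·ΔY = −(0.104230)·(265.5) + (-0.994553)·(326.7) = -352.59 m.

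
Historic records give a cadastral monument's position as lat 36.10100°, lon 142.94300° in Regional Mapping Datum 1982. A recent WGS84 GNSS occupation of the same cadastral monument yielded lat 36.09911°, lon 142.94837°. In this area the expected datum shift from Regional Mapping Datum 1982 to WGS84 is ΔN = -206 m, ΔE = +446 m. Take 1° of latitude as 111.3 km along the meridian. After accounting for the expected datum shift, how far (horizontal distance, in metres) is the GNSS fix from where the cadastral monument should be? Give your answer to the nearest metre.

Observed coordinate differences: Δφ = -0.00189°, Δλ = +0.00537°.
Converting to metres (1° lat = 111300 m, cos φ = 0.807980): observed ΔN = -210.4 m, observed ΔE = 482.9 m.
Subtracting the expected shift leaves a residual of -210.4 − (-206) = -4.4 m north and 482.9 − (446) = 36.9 m east.
Residual distance = √((-4.4)² + 36.9²) = 37.2 m.

37 m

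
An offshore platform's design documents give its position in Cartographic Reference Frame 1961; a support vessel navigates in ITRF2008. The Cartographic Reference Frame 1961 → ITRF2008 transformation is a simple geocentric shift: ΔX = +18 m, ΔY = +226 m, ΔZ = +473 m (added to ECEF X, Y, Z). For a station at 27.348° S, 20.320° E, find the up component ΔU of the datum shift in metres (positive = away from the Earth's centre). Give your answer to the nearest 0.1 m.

The local up (radial) axis is (cos φ cos λ, cos φ sin λ, sin φ), giving ΔU = 14.993 + 69.710 − 217.293 = -132.59 m.

ΔU = -132.6 m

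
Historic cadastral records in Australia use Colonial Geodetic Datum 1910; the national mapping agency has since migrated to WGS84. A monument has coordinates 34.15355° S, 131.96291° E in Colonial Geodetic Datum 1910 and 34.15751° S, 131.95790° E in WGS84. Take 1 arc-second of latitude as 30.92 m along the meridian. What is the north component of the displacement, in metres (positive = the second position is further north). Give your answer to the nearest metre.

ΔN = -441 m

Δφ = -34.15751° − -34.15355° = -0.00396°; Δλ = 131.95790° − 131.96291° = -0.00501°.
1° of latitude = 3600 × 30.92 = 111312 m.
ΔN = Δφ × 111312 = -440.8 m; ΔE = Δλ × 111312 × cos(-34.15355°) = -0.00501 × 111312 × 0.827536 = -461.5 m.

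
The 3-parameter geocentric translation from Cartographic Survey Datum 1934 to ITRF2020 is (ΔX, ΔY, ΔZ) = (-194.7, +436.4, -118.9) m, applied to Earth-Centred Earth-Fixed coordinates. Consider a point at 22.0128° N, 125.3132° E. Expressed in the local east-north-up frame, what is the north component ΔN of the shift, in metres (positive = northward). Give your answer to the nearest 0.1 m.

The local north axis is (−sin φ cos λ, −sin φ sin λ, cos φ), giving ΔN = -42.184 − 133.473 − 110.232 = -285.89 m.

ΔN = -285.9 m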